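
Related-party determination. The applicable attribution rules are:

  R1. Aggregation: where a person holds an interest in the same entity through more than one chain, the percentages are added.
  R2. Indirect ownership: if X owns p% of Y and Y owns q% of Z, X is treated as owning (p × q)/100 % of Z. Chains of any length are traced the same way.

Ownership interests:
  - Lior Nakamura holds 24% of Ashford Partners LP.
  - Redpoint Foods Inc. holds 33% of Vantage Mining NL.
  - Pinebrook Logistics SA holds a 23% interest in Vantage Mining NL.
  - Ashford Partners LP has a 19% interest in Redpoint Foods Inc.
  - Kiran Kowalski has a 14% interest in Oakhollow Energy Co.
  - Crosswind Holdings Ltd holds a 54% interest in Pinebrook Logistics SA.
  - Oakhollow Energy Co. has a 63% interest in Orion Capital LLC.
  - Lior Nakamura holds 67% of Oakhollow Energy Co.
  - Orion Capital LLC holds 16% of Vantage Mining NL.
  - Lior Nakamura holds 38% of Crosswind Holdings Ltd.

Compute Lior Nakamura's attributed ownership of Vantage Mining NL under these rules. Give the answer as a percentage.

12.978%

Chain via Oakhollow Energy Co. → Orion Capital LLC (R2): 67% × 63% × 16% = 6.7536% of Vantage Mining NL.
Chain via Crosswind Holdings Ltd → Pinebrook Logistics SA (R2): 38% × 54% × 23% = 4.7196% of Vantage Mining NL.
Chain via Ashford Partners LP → Redpoint Foods Inc. (R2): 24% × 19% × 33% = 1.5048% of Vantage Mining NL.
Aggregating (R1): 6.7536% + 4.7196% + 1.5048% = 12.978%.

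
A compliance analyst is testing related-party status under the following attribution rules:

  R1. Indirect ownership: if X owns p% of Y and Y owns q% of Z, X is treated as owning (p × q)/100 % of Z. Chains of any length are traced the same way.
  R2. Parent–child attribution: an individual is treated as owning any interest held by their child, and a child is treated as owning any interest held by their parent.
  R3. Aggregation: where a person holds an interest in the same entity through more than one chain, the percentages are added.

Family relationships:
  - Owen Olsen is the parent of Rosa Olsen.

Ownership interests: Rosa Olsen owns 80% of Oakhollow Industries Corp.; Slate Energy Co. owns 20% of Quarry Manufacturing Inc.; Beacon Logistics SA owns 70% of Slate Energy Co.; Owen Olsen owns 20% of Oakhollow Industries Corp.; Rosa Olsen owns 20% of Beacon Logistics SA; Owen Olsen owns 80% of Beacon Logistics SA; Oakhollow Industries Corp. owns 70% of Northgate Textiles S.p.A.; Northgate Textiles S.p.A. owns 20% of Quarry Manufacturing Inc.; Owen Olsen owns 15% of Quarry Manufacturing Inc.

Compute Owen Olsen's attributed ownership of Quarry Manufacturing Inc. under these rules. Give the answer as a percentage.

By parent–child attribution (R2), Owen Olsen is treated as also owning Rosa Olsen's interest in Oakhollow Industries Corp, giving 20% + 80% = 100%.
By parent–child attribution (R2), Owen Olsen is treated as also owning Rosa Olsen's interest in Beacon Logistics SA, giving 80% + 20% = 100%.
Chain via Oakhollow Industries Corp. → Northgate Textiles S.p.A. (R1): 100% × 70% × 20% = 14% of Quarry Manufacturing Inc.
Chain via Beacon Logistics SA → Slate Energy Co. (R1): 100% × 70% × 20% = 14% of Quarry Manufacturing Inc.
Direct interest in Quarry Manufacturing Inc: 15%.
Aggregating (R3): 14% + 14% + 15% = 43%.

43%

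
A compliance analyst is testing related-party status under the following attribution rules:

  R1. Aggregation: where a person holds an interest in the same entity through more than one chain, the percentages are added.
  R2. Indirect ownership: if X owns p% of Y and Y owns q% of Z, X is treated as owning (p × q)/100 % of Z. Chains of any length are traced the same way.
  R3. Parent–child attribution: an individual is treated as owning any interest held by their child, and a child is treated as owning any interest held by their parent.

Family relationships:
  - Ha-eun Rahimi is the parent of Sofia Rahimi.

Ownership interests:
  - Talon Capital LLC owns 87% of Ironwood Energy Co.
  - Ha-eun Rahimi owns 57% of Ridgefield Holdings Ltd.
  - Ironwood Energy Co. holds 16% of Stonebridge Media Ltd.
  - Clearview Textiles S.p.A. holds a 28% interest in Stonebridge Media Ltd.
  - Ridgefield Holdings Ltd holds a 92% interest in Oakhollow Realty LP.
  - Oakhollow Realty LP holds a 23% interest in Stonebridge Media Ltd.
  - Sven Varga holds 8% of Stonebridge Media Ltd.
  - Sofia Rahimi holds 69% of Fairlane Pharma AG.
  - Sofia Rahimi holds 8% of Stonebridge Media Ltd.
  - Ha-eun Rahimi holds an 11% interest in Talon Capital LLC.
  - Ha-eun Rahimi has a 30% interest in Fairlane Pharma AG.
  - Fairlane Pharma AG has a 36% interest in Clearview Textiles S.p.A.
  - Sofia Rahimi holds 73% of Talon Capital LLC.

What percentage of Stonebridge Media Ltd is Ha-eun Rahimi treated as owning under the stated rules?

41.7332%

By parent–child attribution (R3), Ha-eun Rahimi is treated as also owning Sofia Rahimi's interest in Talon Capital LLC, giving 11% + 73% = 84%.
By parent–child attribution (R3), Ha-eun Rahimi is treated as also owning Sofia Rahimi's interest in Fairlane Pharma AG, giving 30% + 69% = 99%.
By parent–child attribution (R3), Ha-eun Rahimi is treated as owning Sofia Rahimi's 8% interest in Stonebridge Media Ltd.
Chain via Ridgefield Holdings Ltd → Oakhollow Realty LP (R2): 57% × 92% × 23% = 12.0612% of Stonebridge Media Ltd.
Chain via Talon Capital LLC → Ironwood Energy Co. (R2): 84% × 87% × 16% = 11.6928% of Stonebridge Media Ltd.
Chain via Fairlane Pharma AG → Clearview Textiles S.p.A. (R2): 99% × 36% × 28% = 9.9792% of Stonebridge Media Ltd.
Direct interest in Stonebridge Media Ltd: 8%.
Aggregating (R1): 12.0612% + 11.6928% + 9.9792% + 8% = 41.7332%.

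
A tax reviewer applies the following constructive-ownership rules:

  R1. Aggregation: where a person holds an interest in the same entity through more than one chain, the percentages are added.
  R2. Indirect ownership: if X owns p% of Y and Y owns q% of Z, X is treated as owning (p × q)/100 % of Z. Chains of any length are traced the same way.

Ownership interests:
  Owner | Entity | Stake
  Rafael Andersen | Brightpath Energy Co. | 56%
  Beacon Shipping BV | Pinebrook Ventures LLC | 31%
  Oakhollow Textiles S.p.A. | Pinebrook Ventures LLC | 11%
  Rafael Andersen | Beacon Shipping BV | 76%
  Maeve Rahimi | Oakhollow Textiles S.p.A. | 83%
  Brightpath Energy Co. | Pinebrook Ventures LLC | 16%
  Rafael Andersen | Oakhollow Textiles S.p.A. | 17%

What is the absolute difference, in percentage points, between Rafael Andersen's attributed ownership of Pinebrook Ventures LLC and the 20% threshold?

14.39

Chain via Oakhollow Textiles S.p.A. (R2): 17% × 11% = 1.87% of Pinebrook Ventures LLC.
Chain via Brightpath Energy Co. (R2): 56% × 16% = 8.96% of Pinebrook Ventures LLC.
Chain via Beacon Shipping BV (R2): 76% × 31% = 23.56% of Pinebrook Ventures LLC.
Aggregating (R1): 1.87% + 8.96% + 23.56% = 34.39%.
34.39% exceeds the 20% threshold by 14.39 percentage points.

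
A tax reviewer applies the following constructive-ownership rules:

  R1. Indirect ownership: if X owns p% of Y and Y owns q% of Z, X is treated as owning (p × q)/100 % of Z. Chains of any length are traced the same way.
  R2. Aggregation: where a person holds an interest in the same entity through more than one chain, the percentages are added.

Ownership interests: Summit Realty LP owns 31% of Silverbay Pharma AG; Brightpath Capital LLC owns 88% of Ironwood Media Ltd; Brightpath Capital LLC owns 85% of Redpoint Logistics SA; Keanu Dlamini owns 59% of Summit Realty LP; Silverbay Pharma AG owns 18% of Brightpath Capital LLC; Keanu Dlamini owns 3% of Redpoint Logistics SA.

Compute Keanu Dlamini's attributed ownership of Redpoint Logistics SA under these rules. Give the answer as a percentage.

5.79837%

Chain via Summit Realty LP → Silverbay Pharma AG → Brightpath Capital LLC (R1): 59% × 31% × 18% × 85% = 2.79837% of Redpoint Logistics SA.
Direct interest in Redpoint Logistics SA: 3%.
Aggregating (R2): 2.79837% + 3% = 5.79837%.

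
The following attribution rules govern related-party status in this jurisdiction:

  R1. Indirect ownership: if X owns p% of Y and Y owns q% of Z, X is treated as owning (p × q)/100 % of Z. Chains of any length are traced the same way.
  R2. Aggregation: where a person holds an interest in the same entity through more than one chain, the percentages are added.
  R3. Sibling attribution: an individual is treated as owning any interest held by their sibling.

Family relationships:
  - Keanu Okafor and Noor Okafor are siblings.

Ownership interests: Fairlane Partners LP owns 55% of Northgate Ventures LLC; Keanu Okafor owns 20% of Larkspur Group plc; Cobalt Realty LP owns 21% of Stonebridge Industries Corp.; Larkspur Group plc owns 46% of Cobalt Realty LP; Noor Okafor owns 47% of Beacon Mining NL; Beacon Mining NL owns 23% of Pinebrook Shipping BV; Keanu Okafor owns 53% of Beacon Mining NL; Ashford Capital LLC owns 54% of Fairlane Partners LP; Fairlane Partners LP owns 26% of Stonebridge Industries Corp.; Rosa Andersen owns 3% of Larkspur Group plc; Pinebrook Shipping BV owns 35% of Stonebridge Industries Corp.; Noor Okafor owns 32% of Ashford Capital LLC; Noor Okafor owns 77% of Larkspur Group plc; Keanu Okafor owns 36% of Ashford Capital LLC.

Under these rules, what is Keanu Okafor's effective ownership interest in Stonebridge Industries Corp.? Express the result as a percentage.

26.9674%

By sibling attribution (R3), Keanu Okafor is treated as also owning Noor Okafor's interest in Ashford Capital LLC, giving 36% + 32% = 68%.
By sibling attribution (R3), Keanu Okafor is treated as also owning Noor Okafor's interest in Larkspur Group plc, giving 20% + 77% = 97%.
By sibling attribution (R3), Keanu Okafor is treated as also owning Noor Okafor's interest in Beacon Mining NL, giving 53% + 47% = 100%.
Chain via Ashford Capital LLC → Fairlane Partners LP (R1): 68% × 54% × 26% = 9.5472% of Stonebridge Industries Corp.
Chain via Larkspur Group plc → Cobalt Realty LP (R1): 97% × 46% × 21% = 9.3702% of Stonebridge Industries Corp.
Chain via Beacon Mining NL → Pinebrook Shipping BV (R1): 100% × 23% × 35% = 8.05% of Stonebridge Industries Corp.
Aggregating (R2): 9.5472% + 9.3702% + 8.05% = 26.9674%.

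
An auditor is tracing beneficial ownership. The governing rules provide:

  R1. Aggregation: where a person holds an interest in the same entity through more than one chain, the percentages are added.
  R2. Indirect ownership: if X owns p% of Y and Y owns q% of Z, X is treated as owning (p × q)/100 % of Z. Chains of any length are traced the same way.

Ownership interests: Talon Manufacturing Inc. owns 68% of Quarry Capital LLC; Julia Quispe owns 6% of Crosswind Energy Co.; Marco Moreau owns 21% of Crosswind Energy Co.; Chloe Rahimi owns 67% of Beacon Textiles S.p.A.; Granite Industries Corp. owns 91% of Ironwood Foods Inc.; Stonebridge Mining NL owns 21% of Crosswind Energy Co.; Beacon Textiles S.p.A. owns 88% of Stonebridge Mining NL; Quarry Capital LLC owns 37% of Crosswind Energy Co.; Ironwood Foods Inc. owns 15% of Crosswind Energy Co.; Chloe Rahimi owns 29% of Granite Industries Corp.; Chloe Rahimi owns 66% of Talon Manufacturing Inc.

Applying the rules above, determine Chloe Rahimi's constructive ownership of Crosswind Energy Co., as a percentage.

32.9457%

Chain via Beacon Textiles S.p.A. → Stonebridge Mining NL (R2): 67% × 88% × 21% = 12.3816% of Crosswind Energy Co.
Chain via Granite Industries Corp. → Ironwood Foods Inc. (R2): 29% × 91% × 15% = 3.9585% of Crosswind Energy Co.
Chain via Talon Manufacturing Inc. → Quarry Capital LLC (R2): 66% × 68% × 37% = 16.6056% of Crosswind Energy Co.
Aggregating (R1): 12.3816% + 3.9585% + 16.6056% = 32.9457%.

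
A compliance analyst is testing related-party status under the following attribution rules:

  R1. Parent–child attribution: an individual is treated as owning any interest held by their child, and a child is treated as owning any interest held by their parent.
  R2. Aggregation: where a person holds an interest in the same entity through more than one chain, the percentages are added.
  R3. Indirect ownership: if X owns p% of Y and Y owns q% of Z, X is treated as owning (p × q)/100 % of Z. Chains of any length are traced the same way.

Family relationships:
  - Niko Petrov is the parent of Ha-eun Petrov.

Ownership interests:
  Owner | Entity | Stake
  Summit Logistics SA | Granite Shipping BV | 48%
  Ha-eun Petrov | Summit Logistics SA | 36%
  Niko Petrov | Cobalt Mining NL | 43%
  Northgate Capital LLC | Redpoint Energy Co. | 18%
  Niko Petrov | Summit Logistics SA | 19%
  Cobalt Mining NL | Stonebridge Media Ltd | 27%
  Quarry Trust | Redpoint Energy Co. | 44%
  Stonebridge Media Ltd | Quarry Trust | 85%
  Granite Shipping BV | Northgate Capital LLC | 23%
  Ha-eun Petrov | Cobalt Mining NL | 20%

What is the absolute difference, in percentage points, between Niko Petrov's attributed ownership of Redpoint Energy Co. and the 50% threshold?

By parent–child attribution (R1), Niko Petrov is treated as also owning Ha-eun Petrov's interest in Cobalt Mining NL, giving 43% + 20% = 63%.
By parent–child attribution (R1), Niko Petrov is treated as also owning Ha-eun Petrov's interest in Summit Logistics SA, giving 19% + 36% = 55%.
Chain via Cobalt Mining NL → Stonebridge Media Ltd → Quarry Trust (R3): 63% × 27% × 85% × 44% = 6.36174% of Redpoint Energy Co.
Chain via Summit Logistics SA → Granite Shipping BV → Northgate Capital LLC (R3): 55% × 48% × 23% × 18% = 1.09296% of Redpoint Energy Co.
Aggregating (R2): 6.36174% + 1.09296% = 7.4547%.
7.4547% falls short of the 50% threshold by 42.5453 percentage points.

42.5453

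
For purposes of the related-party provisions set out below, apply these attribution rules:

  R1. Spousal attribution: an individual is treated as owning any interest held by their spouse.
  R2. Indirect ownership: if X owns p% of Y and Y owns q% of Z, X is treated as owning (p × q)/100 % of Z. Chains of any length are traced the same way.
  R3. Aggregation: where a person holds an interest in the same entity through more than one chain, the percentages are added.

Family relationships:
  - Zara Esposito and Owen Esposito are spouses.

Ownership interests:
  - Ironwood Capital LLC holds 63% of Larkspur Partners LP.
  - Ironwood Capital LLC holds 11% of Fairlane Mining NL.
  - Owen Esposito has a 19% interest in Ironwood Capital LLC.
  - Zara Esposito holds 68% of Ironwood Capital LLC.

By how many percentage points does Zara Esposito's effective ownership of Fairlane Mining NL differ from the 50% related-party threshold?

40.43

By spousal attribution (R1), Zara Esposito is treated as also owning Owen Esposito's interest in Ironwood Capital LLC, giving 68% + 19% = 87%.
Chain via Ironwood Capital LLC (R2): 87% × 11% = 9.57% of Fairlane Mining NL.
9.57% falls short of the 50% threshold by 40.43 percentage points.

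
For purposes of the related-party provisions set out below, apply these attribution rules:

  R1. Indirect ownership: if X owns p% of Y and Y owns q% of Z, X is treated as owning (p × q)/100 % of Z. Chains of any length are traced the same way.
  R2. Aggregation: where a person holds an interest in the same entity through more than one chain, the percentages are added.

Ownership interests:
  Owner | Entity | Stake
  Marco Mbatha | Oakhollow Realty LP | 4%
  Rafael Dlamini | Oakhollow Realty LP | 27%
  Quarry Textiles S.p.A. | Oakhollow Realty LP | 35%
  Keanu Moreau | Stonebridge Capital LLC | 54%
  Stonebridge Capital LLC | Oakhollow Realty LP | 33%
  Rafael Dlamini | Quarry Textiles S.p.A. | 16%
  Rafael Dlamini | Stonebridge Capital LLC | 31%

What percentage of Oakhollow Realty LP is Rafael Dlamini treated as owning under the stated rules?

Chain via Stonebridge Capital LLC (R1): 31% × 33% = 10.23% of Oakhollow Realty LP.
Chain via Quarry Textiles S.p.A. (R1): 16% × 35% = 5.6% of Oakhollow Realty LP.
Direct interest in Oakhollow Realty LP: 27%.
Aggregating (R2): 10.23% + 5.6% + 27% = 42.83%.

42.83%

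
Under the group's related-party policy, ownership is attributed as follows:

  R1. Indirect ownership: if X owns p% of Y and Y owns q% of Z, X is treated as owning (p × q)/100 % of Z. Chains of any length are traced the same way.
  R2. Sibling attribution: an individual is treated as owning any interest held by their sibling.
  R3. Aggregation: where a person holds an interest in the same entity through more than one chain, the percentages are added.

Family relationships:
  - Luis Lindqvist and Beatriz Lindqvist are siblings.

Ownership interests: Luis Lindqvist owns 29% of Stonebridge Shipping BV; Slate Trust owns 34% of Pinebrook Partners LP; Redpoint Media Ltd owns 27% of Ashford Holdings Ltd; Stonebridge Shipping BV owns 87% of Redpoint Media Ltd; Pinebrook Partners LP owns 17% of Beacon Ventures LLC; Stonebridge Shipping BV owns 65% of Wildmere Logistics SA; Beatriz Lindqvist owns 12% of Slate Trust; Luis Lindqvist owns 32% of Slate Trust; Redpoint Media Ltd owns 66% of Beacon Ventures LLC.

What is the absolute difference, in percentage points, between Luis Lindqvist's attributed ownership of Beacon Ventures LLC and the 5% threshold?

14.195

By sibling attribution (R2), Luis Lindqvist is treated as also owning Beatriz Lindqvist's interest in Slate Trust, giving 32% + 12% = 44%.
Chain via Slate Trust → Pinebrook Partners LP (R1): 44% × 34% × 17% = 2.5432% of Beacon Ventures LLC.
Chain via Stonebridge Shipping BV → Redpoint Media Ltd (R1): 29% × 87% × 66% = 16.6518% of Beacon Ventures LLC.
Aggregating (R3): 2.5432% + 16.6518% = 19.195%.
19.195% exceeds the 5% threshold by 14.195 percentage points.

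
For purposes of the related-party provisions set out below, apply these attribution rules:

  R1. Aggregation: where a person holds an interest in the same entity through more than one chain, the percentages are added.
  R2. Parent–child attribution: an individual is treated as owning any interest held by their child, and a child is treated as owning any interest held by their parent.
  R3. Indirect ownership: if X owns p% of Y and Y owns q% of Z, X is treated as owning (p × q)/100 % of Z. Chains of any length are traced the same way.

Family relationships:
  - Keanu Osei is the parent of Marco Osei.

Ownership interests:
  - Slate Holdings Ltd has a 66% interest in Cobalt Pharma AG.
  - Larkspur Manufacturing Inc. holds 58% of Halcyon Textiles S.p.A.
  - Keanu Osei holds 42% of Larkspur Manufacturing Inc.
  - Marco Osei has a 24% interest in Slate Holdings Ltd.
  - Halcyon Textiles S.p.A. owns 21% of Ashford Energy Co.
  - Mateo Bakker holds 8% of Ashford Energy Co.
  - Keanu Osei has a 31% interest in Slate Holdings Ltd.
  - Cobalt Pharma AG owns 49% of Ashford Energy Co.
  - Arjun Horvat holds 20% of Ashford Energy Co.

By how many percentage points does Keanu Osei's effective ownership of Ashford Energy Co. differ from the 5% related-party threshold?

17.9026

By parent–child attribution (R2), Keanu Osei is treated as also owning Marco Osei's interest in Slate Holdings Ltd, giving 31% + 24% = 55%.
Chain via Larkspur Manufacturing Inc. → Halcyon Textiles S.p.A. (R3): 42% × 58% × 21% = 5.1156% of Ashford Energy Co.
Chain via Slate Holdings Ltd → Cobalt Pharma AG (R3): 55% × 66% × 49% = 17.787% of Ashford Energy Co.
Aggregating (R1): 5.1156% + 17.787% = 22.9026%.
22.9026% exceeds the 5% threshold by 17.9026 percentage points.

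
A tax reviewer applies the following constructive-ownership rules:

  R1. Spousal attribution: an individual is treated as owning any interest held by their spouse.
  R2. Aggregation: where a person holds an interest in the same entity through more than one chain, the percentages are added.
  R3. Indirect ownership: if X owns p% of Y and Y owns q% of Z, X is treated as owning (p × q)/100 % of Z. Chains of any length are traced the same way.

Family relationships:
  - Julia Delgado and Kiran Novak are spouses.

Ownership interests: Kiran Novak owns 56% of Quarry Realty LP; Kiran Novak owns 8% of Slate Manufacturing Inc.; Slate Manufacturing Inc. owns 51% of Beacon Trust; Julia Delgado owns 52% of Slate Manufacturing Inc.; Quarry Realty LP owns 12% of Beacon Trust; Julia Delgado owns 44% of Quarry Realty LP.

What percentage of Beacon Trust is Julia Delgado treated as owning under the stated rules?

By spousal attribution (R1), Julia Delgado is treated as also owning Kiran Novak's interest in Slate Manufacturing Inc, giving 52% + 8% = 60%.
By spousal attribution (R1), Julia Delgado is treated as also owning Kiran Novak's interest in Quarry Realty LP, giving 44% + 56% = 100%.
Chain via Slate Manufacturing Inc. (R3): 60% × 51% = 30.6% of Beacon Trust.
Chain via Quarry Realty LP (R3): 100% × 12% = 12% of Beacon Trust.
Aggregating (R2): 30.6% + 12% = 42.6%.

42.6%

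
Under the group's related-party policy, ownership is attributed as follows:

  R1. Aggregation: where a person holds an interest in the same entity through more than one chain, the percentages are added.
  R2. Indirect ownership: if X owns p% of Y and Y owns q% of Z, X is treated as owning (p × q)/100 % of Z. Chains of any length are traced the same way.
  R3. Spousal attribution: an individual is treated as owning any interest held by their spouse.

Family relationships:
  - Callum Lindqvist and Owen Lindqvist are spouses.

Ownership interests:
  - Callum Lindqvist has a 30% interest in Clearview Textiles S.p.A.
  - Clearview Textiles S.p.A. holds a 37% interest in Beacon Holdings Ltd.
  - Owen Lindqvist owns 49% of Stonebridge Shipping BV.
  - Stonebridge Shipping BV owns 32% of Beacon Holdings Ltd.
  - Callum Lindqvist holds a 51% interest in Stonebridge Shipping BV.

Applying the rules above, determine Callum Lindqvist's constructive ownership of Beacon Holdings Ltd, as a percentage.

43.1%

By spousal attribution (R3), Callum Lindqvist is treated as also owning Owen Lindqvist's interest in Stonebridge Shipping BV, giving 51% + 49% = 100%.
Chain via Clearview Textiles S.p.A. (R2): 30% × 37% = 11.1% of Beacon Holdings Ltd.
Chain via Stonebridge Shipping BV (R2): 100% × 32% = 32% of Beacon Holdings Ltd.
Aggregating (R1): 11.1% + 32% = 43.1%.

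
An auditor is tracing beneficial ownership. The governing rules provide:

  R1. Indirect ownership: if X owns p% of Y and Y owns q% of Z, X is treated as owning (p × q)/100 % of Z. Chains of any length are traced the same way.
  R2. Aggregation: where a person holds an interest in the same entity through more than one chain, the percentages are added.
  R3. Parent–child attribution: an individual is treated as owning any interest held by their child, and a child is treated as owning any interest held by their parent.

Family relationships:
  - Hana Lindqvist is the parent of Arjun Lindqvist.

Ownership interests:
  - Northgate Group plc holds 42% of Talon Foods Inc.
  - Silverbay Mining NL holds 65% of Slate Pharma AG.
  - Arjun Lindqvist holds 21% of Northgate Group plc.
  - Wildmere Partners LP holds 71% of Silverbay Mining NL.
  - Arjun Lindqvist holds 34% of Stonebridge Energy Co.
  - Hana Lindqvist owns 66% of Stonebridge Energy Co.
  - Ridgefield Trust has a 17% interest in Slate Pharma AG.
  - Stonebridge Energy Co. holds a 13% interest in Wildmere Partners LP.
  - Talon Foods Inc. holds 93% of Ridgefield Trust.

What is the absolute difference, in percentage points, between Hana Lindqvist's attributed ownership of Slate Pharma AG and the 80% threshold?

72.606058

By parent–child attribution (R3), Hana Lindqvist is treated as also owning Arjun Lindqvist's interest in Stonebridge Energy Co, giving 66% + 34% = 100%.
By parent–child attribution (R3), Hana Lindqvist is treated as owning Arjun Lindqvist's 21% interest in Northgate Group plc.
Chain via Stonebridge Energy Co. → Wildmere Partners LP → Silverbay Mining NL (R1): 100% × 13% × 71% × 65% = 5.9995% of Slate Pharma AG.
Chain via Northgate Group plc → Talon Foods Inc. → Ridgefield Trust (R1): 21% × 42% × 93% × 17% = 1.394442% of Slate Pharma AG.
Aggregating (R2): 5.9995% + 1.394442% = 7.393942%.
7.393942% falls short of the 80% threshold by 72.606058 percentage points.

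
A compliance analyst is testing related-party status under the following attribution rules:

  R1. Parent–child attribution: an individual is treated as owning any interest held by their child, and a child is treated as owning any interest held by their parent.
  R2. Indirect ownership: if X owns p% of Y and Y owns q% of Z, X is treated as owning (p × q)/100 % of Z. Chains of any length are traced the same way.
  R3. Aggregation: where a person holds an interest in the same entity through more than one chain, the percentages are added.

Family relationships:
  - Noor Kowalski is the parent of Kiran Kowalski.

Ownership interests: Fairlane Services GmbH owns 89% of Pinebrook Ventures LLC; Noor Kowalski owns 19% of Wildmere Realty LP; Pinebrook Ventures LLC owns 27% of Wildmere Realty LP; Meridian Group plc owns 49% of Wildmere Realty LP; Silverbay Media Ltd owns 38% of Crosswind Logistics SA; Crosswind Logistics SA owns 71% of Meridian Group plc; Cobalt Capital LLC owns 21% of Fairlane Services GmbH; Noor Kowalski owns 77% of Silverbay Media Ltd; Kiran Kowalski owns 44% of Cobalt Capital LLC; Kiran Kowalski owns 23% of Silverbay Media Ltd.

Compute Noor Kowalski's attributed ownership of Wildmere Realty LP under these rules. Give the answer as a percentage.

34.440572%

By parent–child attribution (R1), Noor Kowalski is treated as also owning Kiran Kowalski's interest in Silverbay Media Ltd, giving 77% + 23% = 100%.
By parent–child attribution (R1), Noor Kowalski is treated as owning Kiran Kowalski's 44% interest in Cobalt Capital LLC.
Chain via Silverbay Media Ltd → Crosswind Logistics SA → Meridian Group plc (R2): 100% × 38% × 71% × 49% = 13.2202% of Wildmere Realty LP.
Direct interest in Wildmere Realty LP: 19%.
Chain via Cobalt Capital LLC → Fairlane Services GmbH → Pinebrook Ventures LLC (R2): 44% × 21% × 89% × 27% = 2.220372% of Wildmere Realty LP.
Aggregating (R3): 13.2202% + 19% + 2.220372% = 34.440572%.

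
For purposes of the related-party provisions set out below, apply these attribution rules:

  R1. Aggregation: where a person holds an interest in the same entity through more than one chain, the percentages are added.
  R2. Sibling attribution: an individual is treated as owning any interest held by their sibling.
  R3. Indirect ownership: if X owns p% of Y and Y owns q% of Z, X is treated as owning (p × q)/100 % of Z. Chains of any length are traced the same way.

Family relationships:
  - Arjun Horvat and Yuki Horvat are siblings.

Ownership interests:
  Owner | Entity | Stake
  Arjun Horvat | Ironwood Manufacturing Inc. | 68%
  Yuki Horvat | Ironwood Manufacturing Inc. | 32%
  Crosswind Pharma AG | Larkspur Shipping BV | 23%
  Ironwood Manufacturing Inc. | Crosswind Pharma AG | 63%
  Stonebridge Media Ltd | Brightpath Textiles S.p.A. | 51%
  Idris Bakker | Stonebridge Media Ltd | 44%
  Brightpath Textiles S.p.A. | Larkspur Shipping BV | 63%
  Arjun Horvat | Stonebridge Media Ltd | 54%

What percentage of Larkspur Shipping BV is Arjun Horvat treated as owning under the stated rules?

By sibling attribution (R2), Arjun Horvat is treated as also owning Yuki Horvat's interest in Ironwood Manufacturing Inc, giving 68% + 32% = 100%.
Chain via Ironwood Manufacturing Inc. → Crosswind Pharma AG (R3): 100% × 63% × 23% = 14.49% of Larkspur Shipping BV.
Chain via Stonebridge Media Ltd → Brightpath Textiles S.p.A. (R3): 54% × 51% × 63% = 17.3502% of Larkspur Shipping BV.
Aggregating (R1): 14.49% + 17.3502% = 31.8402%.

31.8402%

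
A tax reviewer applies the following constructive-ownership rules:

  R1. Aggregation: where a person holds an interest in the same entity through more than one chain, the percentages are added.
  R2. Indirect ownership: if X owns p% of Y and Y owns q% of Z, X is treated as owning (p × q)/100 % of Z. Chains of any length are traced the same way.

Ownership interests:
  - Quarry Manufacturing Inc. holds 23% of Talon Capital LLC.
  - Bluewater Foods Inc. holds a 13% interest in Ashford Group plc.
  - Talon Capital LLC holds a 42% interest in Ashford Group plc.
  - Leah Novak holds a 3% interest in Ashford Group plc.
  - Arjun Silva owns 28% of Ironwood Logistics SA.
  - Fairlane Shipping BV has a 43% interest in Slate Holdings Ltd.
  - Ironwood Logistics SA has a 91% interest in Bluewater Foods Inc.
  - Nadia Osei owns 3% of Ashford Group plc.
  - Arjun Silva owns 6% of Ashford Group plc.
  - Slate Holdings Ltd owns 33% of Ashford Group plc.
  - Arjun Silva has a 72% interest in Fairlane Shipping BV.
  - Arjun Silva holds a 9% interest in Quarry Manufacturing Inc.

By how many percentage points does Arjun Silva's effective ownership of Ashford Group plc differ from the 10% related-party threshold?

Chain via Quarry Manufacturing Inc. → Talon Capital LLC (R2): 9% × 23% × 42% = 0.8694% of Ashford Group plc.
Chain via Fairlane Shipping BV → Slate Holdings Ltd (R2): 72% × 43% × 33% = 10.2168% of Ashford Group plc.
Chain via Ironwood Logistics SA → Bluewater Foods Inc. (R2): 28% × 91% × 13% = 3.3124% of Ashford Group plc.
Direct interest in Ashford Group plc: 6%.
Aggregating (R1): 0.8694% + 10.2168% + 3.3124% + 6% = 20.3986%.
20.3986% exceeds the 10% threshold by 10.3986 percentage points.

10.3986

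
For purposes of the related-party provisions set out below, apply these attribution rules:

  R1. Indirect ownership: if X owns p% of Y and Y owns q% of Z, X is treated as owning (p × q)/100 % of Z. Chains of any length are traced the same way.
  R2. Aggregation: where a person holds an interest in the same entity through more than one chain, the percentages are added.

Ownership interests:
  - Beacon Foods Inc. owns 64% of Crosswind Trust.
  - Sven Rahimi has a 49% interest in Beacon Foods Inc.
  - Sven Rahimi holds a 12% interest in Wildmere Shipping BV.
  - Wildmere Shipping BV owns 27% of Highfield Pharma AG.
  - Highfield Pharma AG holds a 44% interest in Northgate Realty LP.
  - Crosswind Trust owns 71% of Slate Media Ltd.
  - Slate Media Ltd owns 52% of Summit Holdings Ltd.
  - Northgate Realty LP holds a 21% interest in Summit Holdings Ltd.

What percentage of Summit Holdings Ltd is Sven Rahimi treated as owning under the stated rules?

11.877488%

Chain via Wildmere Shipping BV → Highfield Pharma AG → Northgate Realty LP (R1): 12% × 27% × 44% × 21% = 0.299376% of Summit Holdings Ltd.
Chain via Beacon Foods Inc. → Crosswind Trust → Slate Media Ltd (R1): 49% × 64% × 71% × 52% = 11.578112% of Summit Holdings Ltd.
Aggregating (R2): 0.299376% + 11.578112% = 11.877488%.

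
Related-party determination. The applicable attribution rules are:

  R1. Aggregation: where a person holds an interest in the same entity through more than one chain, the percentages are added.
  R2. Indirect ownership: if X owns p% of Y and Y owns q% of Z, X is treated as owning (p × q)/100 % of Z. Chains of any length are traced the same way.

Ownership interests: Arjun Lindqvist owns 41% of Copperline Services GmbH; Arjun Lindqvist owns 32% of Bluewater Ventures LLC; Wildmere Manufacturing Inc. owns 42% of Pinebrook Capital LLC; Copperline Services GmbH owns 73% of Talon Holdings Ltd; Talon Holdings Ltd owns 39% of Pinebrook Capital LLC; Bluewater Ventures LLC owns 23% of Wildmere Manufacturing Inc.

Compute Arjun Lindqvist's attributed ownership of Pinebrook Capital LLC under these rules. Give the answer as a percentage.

14.7639%

Chain via Bluewater Ventures LLC → Wildmere Manufacturing Inc. (R2): 32% × 23% × 42% = 3.0912% of Pinebrook Capital LLC.
Chain via Copperline Services GmbH → Talon Holdings Ltd (R2): 41% × 73% × 39% = 11.6727% of Pinebrook Capital LLC.
Aggregating (R1): 3.0912% + 11.6727% = 14.7639%.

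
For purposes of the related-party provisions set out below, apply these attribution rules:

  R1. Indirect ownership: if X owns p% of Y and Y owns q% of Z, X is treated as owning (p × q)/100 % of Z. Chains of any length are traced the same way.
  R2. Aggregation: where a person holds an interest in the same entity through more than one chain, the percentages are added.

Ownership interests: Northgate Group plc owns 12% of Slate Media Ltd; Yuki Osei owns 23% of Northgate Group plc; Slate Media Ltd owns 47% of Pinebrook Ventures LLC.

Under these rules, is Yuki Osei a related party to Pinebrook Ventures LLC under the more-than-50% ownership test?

No

Chain via Northgate Group plc → Slate Media Ltd (R1): 23% × 12% × 47% = 1.2972% of Pinebrook Ventures LLC.
1.2972% does not exceed the 50% threshold, so Yuki is not a related party to Pinebrook Ventures LLC.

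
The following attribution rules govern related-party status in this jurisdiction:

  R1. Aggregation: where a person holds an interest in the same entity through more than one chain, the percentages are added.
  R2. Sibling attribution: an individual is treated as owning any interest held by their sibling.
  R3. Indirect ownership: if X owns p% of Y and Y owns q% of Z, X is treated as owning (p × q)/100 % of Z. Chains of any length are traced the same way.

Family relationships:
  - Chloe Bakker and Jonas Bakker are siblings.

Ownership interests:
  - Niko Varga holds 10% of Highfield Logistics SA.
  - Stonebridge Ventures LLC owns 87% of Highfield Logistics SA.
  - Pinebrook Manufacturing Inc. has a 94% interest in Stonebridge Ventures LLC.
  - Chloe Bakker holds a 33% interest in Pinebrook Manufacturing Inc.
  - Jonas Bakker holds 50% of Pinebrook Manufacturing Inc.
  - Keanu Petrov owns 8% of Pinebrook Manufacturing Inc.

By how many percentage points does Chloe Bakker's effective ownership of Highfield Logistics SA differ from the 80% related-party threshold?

By sibling attribution (R2), Chloe Bakker is treated as also owning Jonas Bakker's interest in Pinebrook Manufacturing Inc, giving 33% + 50% = 83%.
Chain via Pinebrook Manufacturing Inc. → Stonebridge Ventures LLC (R3): 83% × 94% × 87% = 67.8774% of Highfield Logistics SA.
67.8774% falls short of the 80% threshold by 12.1226 percentage points.

12.1226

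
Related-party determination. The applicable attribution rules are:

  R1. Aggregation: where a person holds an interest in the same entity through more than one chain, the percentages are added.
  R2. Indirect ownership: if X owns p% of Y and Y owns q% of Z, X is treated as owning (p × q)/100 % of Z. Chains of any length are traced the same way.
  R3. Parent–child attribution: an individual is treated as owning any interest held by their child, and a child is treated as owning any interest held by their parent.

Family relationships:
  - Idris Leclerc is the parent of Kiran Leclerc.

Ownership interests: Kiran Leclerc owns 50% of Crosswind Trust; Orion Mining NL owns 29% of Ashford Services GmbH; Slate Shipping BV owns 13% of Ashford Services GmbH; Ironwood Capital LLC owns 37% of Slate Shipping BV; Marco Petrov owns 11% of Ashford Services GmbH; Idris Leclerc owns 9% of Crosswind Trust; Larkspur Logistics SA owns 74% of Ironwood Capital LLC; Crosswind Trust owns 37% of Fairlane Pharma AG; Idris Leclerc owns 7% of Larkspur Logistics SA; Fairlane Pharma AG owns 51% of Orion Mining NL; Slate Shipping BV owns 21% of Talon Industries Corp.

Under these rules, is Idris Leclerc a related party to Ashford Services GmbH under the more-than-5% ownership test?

By parent–child attribution (R3), Idris Leclerc is treated as also owning Kiran Leclerc's interest in Crosswind Trust, giving 9% + 50% = 59%.
Chain via Larkspur Logistics SA → Ironwood Capital LLC → Slate Shipping BV (R2): 7% × 74% × 37% × 13% = 0.249158% of Ashford Services GmbH.
Chain via Crosswind Trust → Fairlane Pharma AG → Orion Mining NL (R2): 59% × 37% × 51% × 29% = 3.228657% of Ashford Services GmbH.
Aggregating (R1): 0.249158% + 3.228657% = 3.477815%.
3.477815% does not exceed the 5% threshold, so Idris is not a related party to Ashford Services GmbH.

No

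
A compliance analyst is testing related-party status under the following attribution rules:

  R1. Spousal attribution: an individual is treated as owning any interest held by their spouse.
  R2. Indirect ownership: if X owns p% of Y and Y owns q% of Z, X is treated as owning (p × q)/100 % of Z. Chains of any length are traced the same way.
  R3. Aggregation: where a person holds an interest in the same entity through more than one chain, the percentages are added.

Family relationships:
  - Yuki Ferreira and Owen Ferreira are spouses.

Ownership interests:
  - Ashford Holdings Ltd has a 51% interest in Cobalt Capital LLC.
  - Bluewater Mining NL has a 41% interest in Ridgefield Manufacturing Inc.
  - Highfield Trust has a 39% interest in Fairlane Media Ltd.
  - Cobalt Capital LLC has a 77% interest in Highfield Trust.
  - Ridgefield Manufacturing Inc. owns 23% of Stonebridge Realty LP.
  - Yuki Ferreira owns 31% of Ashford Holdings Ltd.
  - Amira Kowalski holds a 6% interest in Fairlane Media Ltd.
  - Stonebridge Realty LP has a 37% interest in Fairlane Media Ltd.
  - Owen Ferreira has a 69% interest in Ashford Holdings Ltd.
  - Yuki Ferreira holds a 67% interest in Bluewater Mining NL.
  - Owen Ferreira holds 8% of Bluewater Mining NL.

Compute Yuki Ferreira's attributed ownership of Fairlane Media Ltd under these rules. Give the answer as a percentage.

By spousal attribution (R1), Yuki Ferreira is treated as also owning Owen Ferreira's interest in Bluewater Mining NL, giving 67% + 8% = 75%.
By spousal attribution (R1), Yuki Ferreira is treated as also owning Owen Ferreira's interest in Ashford Holdings Ltd, giving 31% + 69% = 100%.
Chain via Bluewater Mining NL → Ridgefield Manufacturing Inc. → Stonebridge Realty LP (R2): 75% × 41% × 23% × 37% = 2.616825% of Fairlane Media Ltd.
Chain via Ashford Holdings Ltd → Cobalt Capital LLC → Highfield Trust (R2): 100% × 51% × 77% × 39% = 15.3153% of Fairlane Media Ltd.
Aggregating (R3): 2.616825% + 15.3153% = 17.932125%.

17.932125%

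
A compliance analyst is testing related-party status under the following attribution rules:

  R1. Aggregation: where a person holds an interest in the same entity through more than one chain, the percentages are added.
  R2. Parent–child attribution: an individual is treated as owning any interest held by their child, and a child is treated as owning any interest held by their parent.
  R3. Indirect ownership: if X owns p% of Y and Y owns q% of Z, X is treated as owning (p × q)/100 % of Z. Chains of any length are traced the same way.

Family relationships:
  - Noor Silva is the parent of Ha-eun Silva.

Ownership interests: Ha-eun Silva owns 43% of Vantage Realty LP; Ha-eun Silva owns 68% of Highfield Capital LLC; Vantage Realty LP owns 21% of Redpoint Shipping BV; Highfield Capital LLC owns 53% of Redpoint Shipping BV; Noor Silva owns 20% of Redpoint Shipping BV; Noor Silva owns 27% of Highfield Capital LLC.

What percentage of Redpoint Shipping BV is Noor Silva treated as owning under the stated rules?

By parent–child attribution (R2), Noor Silva is treated as also owning Ha-eun Silva's interest in Highfield Capital LLC, giving 27% + 68% = 95%.
By parent–child attribution (R2), Noor Silva is treated as owning Ha-eun Silva's 43% interest in Vantage Realty LP.
Chain via Highfield Capital LLC (R3): 95% × 53% = 50.35% of Redpoint Shipping BV.
Direct interest in Redpoint Shipping BV: 20%.
Chain via Vantage Realty LP (R3): 43% × 21% = 9.03% of Redpoint Shipping BV.
Aggregating (R1): 50.35% + 20% + 9.03% = 79.38%.

79.38%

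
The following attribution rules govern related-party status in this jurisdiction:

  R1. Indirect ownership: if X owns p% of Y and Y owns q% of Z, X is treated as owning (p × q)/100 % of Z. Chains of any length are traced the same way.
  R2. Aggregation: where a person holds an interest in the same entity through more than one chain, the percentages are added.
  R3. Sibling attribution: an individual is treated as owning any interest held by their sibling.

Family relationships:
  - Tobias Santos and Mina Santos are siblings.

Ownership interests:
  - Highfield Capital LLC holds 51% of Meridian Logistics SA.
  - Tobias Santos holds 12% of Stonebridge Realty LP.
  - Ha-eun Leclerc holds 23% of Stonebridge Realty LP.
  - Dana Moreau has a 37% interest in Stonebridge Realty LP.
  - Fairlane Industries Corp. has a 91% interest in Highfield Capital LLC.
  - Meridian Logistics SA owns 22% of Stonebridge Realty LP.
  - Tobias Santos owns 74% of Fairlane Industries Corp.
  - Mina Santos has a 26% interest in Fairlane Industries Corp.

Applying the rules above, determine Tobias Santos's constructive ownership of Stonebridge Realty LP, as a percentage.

22.2102%

By sibling attribution (R3), Tobias Santos is treated as also owning Mina Santos's interest in Fairlane Industries Corp, giving 74% + 26% = 100%.
Chain via Fairlane Industries Corp. → Highfield Capital LLC → Meridian Logistics SA (R1): 100% × 91% × 51% × 22% = 10.2102% of Stonebridge Realty LP.
Direct interest in Stonebridge Realty LP: 12%.
Aggregating (R2): 10.2102% + 12% = 22.2102%.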